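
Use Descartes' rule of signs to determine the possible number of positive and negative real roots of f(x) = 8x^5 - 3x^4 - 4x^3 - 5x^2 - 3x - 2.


Descartes' rule of signs:

For positive roots, count sign changes in f(x) = 8x^5 - 3x^4 - 4x^3 - 5x^2 - 3x - 2:
Signs of coefficients: +, -, -, -, -, -
Number of sign changes: 1
Possible positive real roots: 1

For negative roots, examine f(-x) = -8x^5 - 3x^4 + 4x^3 - 5x^2 + 3x - 2:
Signs of coefficients: -, -, +, -, +, -
Number of sign changes: 4
Possible negative real roots: 4, 2, 0

Positive roots: 1; Negative roots: 4 or 2 or 0


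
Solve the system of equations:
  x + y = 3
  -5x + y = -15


Using Cramer's rule:
Determinant D = (1)(1) - (-5)(1) = 1 + 5 = 6
Dx = (3)(1) - (-15)(1) = 3 + 15 = 18
Dy = (1)(-15) - (-5)(3) = -15 + 15 = 0
x = Dx/D = 18/6 = 3
y = Dy/D = 0/6 = 0

x = 3, y = 0


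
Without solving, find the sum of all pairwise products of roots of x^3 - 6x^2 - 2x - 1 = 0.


By Vieta's formulas for x^3 + bx^2 + cx + d = 0:
  r1 + r2 + r3 = -b/a = 6
  r1*r2 + r1*r3 + r2*r3 = c/a = -2
  r1*r2*r3 = -d/a = 1


Sum of pairwise products = -2


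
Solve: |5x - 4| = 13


An absolute value equation |expr| = 13 gives two cases:
Case 1: 5x - 4 = 13
  5x = 17, so x = 17/5
Case 2: 5x - 4 = -13
  5x = -9, so x = -9/5

x = -9/5, x = 17/5


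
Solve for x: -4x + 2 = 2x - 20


Starting with: -4x + 2 = 2x - 20
Move all x terms to left: (-4 - 2)x = -20 - 2
Simplify: -6x = -22
Divide both sides by -6: x = 11/3

x = 11/3


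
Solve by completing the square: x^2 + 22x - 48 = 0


Start: x^2 + 22x - 48 = 0
Move constant: x^2 + 22x = 48
Half of 22 is 11, squared is 121
Add 121 to both sides: x^2 + 22x + 121 = 169
(x + 11)^2 = 169
x + 11 = ±13
x = -11 + 13 = 2 or x = -11 - 13 = -24

x = -24, x = 2


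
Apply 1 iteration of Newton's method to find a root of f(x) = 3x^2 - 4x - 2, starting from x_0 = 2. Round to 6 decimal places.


Newton's method: x_(n+1) = x_n - f(x_n)/f'(x_n)
f(x) = 3x^2 - 4x - 2
f'(x) = 6x - 4

Iteration 1:
  f(2.000000) = 2.000000
  f'(2.000000) = 8.000000
  x_1 = 2.000000 - (2.000000)/(8.000000) = 1.750000

x_1 = 1.750000


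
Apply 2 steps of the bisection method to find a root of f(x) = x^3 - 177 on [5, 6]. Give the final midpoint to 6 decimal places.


f(x) = x^3 - 177
f(5) = -52 < 0
f(6) = 39 > 0

Step 1: midpoint = (5.000000 + 6.000000)/2 = 5.500000
  f(5.500000) = -10.625000
  f(mid) < 0, so root is in [5.500000, 6.000000]

Step 2: midpoint = (5.500000 + 6.000000)/2 = 5.750000
  f(5.750000) = 13.109375
  f(mid) > 0, so root is in [5.500000, 5.750000]

midpoint = 5.750000


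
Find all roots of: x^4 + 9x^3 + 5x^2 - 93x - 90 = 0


Let p(x) = x^4 + 9x^3 + 5x^2 - 93x - 90. By the rational root theorem (leading coefficient 1), any rational root is an integer divisor of 90: try ±1, ±2, ... in turn.
Test x = 1: value = -168 ≠ 0.
Test x = -1: value = 0 ✓, so (x + 1) is a factor.
Synthetic division by (x + 1): bring down 1; 1(-1) + 9 = 8; 8(-1) + 5 = -3; (-3)(-1) - 93 = -90; (-90)(-1) - 90 = 0 → quotient x^3 + 8x^2 - 3x - 90, remainder 0.
Continue with the quotient x^3 + 8x^2 - 3x - 90 (candidates must divide 90; re-test x = -1 first in case it repeats).
Test x = -1: value = -80 ≠ 0.
Test x = 2: value = -56 ≠ 0.
Test x = -2: value = -60 ≠ 0.
Test x = 3: value = 0 ✓, so (x - 3) is a factor.
Synthetic division by (x - 3): bring down 1; 1(3) + 8 = 11; 11(3) - 3 = 30; 30(3) - 90 = 0 → quotient x^2 + 11x + 30, remainder 0.
Solve the quadratic x^2 + 11x + 30 = 0: discriminant = 11^2 - 4(1)(30) = 121 - 120 = 1.
sqrt(1) = 1, so x = (-11 ± 1)/2: x = -5 or x = -6.
Collecting all roots found:

x = -6, x = -5, x = -1, x = 3


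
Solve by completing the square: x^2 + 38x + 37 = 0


Start: x^2 + 38x + 37 = 0
Move constant: x^2 + 38x = -37
Half of 38 is 19, squared is 361
Add 361 to both sides: x^2 + 38x + 361 = 324
(x + 19)^2 = 324
x + 19 = ±18
x = -19 + 18 = -1 or x = -19 - 18 = -37

x = -37, x = -1


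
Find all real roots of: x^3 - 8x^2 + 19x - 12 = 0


Let p(x) = x^3 - 8x^2 + 19x - 12. By the rational root theorem (leading coefficient 1), any rational root is an integer divisor of 12: try ±1, ±2, ... in turn.
Test x = 1: value = 0 ✓, so (x - 1) is a factor.
Synthetic division by (x - 1): bring down 1; 1(1) - 8 = -7; (-7)(1) + 19 = 12; 12(1) - 12 = 0 → quotient x^2 - 7x + 12, remainder 0.
Solve the quadratic x^2 - 7x + 12 = 0: discriminant = (-7)^2 - 4(1)(12) = 49 - 48 = 1.
sqrt(1) = 1, so x = (7 ± 1)/2: x = 4 or x = 3.

x = 1, x = 3, x = 4


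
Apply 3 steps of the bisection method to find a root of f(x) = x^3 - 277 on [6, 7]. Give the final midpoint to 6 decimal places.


f(x) = x^3 - 277
f(6) = -61 < 0
f(7) = 66 > 0

Step 1: midpoint = (6.000000 + 7.000000)/2 = 6.500000
  f(6.500000) = -2.375000
  f(mid) < 0, so root is in [6.500000, 7.000000]

Step 2: midpoint = (6.500000 + 7.000000)/2 = 6.750000
  f(6.750000) = 30.546875
  f(mid) > 0, so root is in [6.500000, 6.750000]

Step 3: midpoint = (6.500000 + 6.750000)/2 = 6.625000
  f(6.625000) = 13.775391
  f(mid) > 0, so root is in [6.500000, 6.625000]

midpoint = 6.625000


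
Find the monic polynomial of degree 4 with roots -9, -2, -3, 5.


A monic polynomial with roots -9, -2, -3, 5 is:
p(x) = (x + 9)(x + 2)(x + 3)(x - 5)
After multiplying by (x + 9): x + 9
After multiplying by (x + 2): x^2 + 11x + 18
After multiplying by (x + 3): x^3 + 14x^2 + 51x + 54
After multiplying by (x - 5): x^4 + 9x^3 - 19x^2 - 201x - 270

x^4 + 9x^3 - 19x^2 - 201x - 270


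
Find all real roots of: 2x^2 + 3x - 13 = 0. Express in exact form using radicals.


Using the quadratic formula: x = (-b ± sqrt(b^2 - 4ac)) / (2a)
Here a = 2, b = 3, c = -13
Discriminant = b^2 - 4ac = 3^2 - 4(2)(-13) = 9 + 104 = 113
Since discriminant = 113 > 0, there are two real roots.
x = (-3 ± sqrt(113)) / 4
Numerically: x ≈ 1.9075 or x ≈ -3.4075

x = (-3 + sqrt(113)) / 4 or x = (-3 - sqrt(113)) / 4


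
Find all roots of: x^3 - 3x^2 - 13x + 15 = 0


Let p(x) = x^3 - 3x^2 - 13x + 15. By the rational root theorem (leading coefficient 1), any rational root is an integer divisor of 15: try ±1, ±2, ... in turn.
Test x = 1: value = 0 ✓, so (x - 1) is a factor.
Synthetic division by (x - 1): bring down 1; 1(1) - 3 = -2; (-2)(1) - 13 = -15; (-15)(1) + 15 = 0 → quotient x^2 - 2x - 15, remainder 0.
Solve the quadratic x^2 - 2x - 15 = 0: discriminant = (-2)^2 - 4(1)(-15) = 4 + 60 = 64.
sqrt(64) = 8, so x = (2 ± 8)/2: x = 5 or x = -3.
Collecting all roots found:

x = -3, x = 1, x = 5


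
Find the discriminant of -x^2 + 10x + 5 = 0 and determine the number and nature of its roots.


For ax^2 + bx + c = 0, discriminant D = b^2 - 4ac
Here a = -1, b = 10, c = 5
D = (10)^2 - 4(-1)(5) = 100 + 20 = 120

D = 120 > 0 but not a perfect square
The equation has 2 distinct real irrational roots.

Discriminant = 120, 2 distinct real irrational roots


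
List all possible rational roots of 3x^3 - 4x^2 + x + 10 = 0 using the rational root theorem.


Rational root theorem: possible roots are ±p/q where:
  p divides the constant term (10): p ∈ {1, 2, 5, 10}
  q divides the leading coefficient (3): q ∈ {1, 3}

All possible rational roots: -10, -5, -10/3, -2, -5/3, -1, -2/3, -1/3, 1/3, 2/3, 1, 5/3, 2, 10/3, 5, 10

-10, -5, -10/3, -2, -5/3, -1, -2/3, -1/3, 1/3, 2/3, 1, 5/3, 2, 10/3, 5, 10


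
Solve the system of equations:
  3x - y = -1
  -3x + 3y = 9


Using Cramer's rule:
Determinant D = (3)(3) - (-3)(-1) = 9 - 3 = 6
Dx = (-1)(3) - (9)(-1) = -3 + 9 = 6
Dy = (3)(9) - (-3)(-1) = 27 - 3 = 24
x = Dx/D = 6/6 = 1
y = Dy/D = 24/6 = 4

x = 1, y = 4


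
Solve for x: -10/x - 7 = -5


Subtract -7 from both sides: -10/x = 2
Multiply both sides by x: -10 = 2 * x
Divide by 2: x = -5

x = -5


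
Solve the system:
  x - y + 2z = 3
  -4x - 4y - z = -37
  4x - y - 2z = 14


Using Cramer's rule. Expand each determinant along the first row.
D  = 1*[(-4)*(-2) - (-1)*(-1)] - (-1)*[(-4)*(-2) - (-1)*4] + 2*[(-4)*(-1) - (-4)*4]
  = 1*(7) - (-1)*(12) + 2*(20) = 59
Dx = 3*[(-4)*(-2) - (-1)*(-1)] - (-1)*[(-37)*(-2) - (-1)*14] + 2*[(-37)*(-1) - (-4)*14]
  = 3*(7) - (-1)*(88) + 2*(93) = 295
Dy = 1*[(-37)*(-2) - (-1)*14] - 3*[(-4)*(-2) - (-1)*4] + 2*[(-4)*14 - (-37)*4]
  = 1*(88) - 3*(12) + 2*(92) = 236
Dz = 1*[(-4)*14 - (-37)*(-1)] - (-1)*[(-4)*14 - (-37)*4] + 3*[(-4)*(-1) - (-4)*4]
  = 1*(-93) - (-1)*(92) + 3*(20) = 59
x = Dx/D = 295/59 = 5, y = Dy/D = 236/59 = 4, z = Dz/D = 59/59 = 1
Check eq1: (1)(5) + (-1)(4) + (2)(1) = 3 = 3 ✓
Check eq2: (-4)(5) + (-4)(4) + (-1)(1) = -37 = -37 ✓
Check eq3: (4)(5) + (-1)(4) + (-2)(1) = 14 = 14 ✓

x = 5, y = 4, z = 1


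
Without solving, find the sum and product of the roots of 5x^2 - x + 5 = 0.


By Vieta's formulas for ax^2 + bx + c = 0:
  Sum of roots = -b/a
  Product of roots = c/a

Here a = 5, b = -1, c = 5
Sum = -(-1)/5 = 1/5
Product = 5/5 = 1

Sum = 1/5, Product = 1


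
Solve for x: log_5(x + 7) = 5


Convert to exponential form: x + 7 = 5^5 = 3125
x = 3125 - 7 = 3118
Check: log_5(3118 + 7) = log_5(3125) = log_5(3125) = 5 ✓

x = 3118


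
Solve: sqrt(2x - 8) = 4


Square both sides: 2x - 8 = 4^2 = 16
2x = 16 + 8 = 24
x = 12
Check: sqrt(2*12 - 8) = sqrt(16) = 4 ✓

x = 12


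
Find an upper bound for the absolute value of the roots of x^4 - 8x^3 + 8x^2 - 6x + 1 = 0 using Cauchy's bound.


Cauchy's bound: all roots r satisfy |r| <= 1 + max(|a_i/a_n|) for i = 0,...,n-1
where a_n is the leading coefficient.

Coefficients: [1, -8, 8, -6, 1]
Leading coefficient a_n = 1
Ratios |a_i/a_n|: 8, 8, 6, 1
Maximum ratio: 8
Cauchy's bound: |r| <= 1 + 8 = 9

Upper bound = 9


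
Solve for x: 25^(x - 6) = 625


Express both sides with the same base.
625 = 25^2
Since the bases match, equate exponents: x - 6 = 2
So x = 2 - (-6) = 8

x = 8


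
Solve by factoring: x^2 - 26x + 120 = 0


We need two numbers that multiply to 120 and add to -26.
Those numbers are -6 and -20 (since (-6) * (-20) = 120 and (-6) + (-20) = -26).
So x^2 - 26x + 120 = (x - 6)(x - 20) = 0
Setting each factor to zero: x = 6 or x = 20

x = 6, x = 20


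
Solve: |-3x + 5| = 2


An absolute value equation |expr| = 2 gives two cases:
Case 1: -3x + 5 = 2
  -3x = -3, so x = 1
Case 2: -3x + 5 = -2
  -3x = -7, so x = 7/3

x = 1, x = 7/3


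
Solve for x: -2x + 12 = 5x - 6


Starting with: -2x + 12 = 5x - 6
Move all x terms to left: (-2 - 5)x = -6 - 12
Simplify: -7x = -18
Divide both sides by -7: x = 18/7

x = 18/7


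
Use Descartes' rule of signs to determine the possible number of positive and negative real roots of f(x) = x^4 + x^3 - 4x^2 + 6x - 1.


Descartes' rule of signs:

For positive roots, count sign changes in f(x) = x^4 + x^3 - 4x^2 + 6x - 1:
Signs of coefficients: +, +, -, +, -
Number of sign changes: 3
Possible positive real roots: 3, 1

For negative roots, examine f(-x) = x^4 - x^3 - 4x^2 - 6x - 1:
Signs of coefficients: +, -, -, -, -
Number of sign changes: 1
Possible negative real roots: 1

Positive roots: 3 or 1; Negative roots: 1


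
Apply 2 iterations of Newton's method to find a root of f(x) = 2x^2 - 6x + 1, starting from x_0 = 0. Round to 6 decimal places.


Newton's method: x_(n+1) = x_n - f(x_n)/f'(x_n)
f(x) = 2x^2 - 6x + 1
f'(x) = 4x - 6

Iteration 1:
  f(0.000000) = 1.000000
  f'(0.000000) = -6.000000
  x_1 = 0.000000 - (1.000000)/(-6.000000) = 0.166667

Iteration 2:
  f(0.166667) = 0.055556
  f'(0.166667) = -5.333333
  x_2 = 0.166667 - (0.055556)/(-5.333333) = 0.177083

x_2 = 0.177083


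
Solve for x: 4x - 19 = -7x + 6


Starting with: 4x - 19 = -7x + 6
Move all x terms to left: (4 + 7)x = 6 + 19
Simplify: 11x = 25
Divide both sides by 11: x = 25/11

x = 25/11


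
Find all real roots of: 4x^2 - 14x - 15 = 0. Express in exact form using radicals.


Using the quadratic formula: x = (-b ± sqrt(b^2 - 4ac)) / (2a)
Here a = 4, b = -14, c = -15
Discriminant = b^2 - 4ac = (-14)^2 - 4(4)(-15) = 196 + 240 = 436
Since discriminant = 436 > 0, there are two real roots.
x = (14 ± 2*sqrt(109)) / 8
Simplifying: x = (7 ± sqrt(109)) / 4
Numerically: x ≈ 4.3601 or x ≈ -0.8601

x = (7 + sqrt(109)) / 4 or x = (7 - sqrt(109)) / 4


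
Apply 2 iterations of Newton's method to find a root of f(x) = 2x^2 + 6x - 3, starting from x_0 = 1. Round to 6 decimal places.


Newton's method: x_(n+1) = x_n - f(x_n)/f'(x_n)
f(x) = 2x^2 + 6x - 3
f'(x) = 4x + 6

Iteration 1:
  f(1.000000) = 5.000000
  f'(1.000000) = 10.000000
  x_1 = 1.000000 - (5.000000)/(10.000000) = 0.500000

Iteration 2:
  f(0.500000) = 0.500000
  f'(0.500000) = 8.000000
  x_2 = 0.500000 - (0.500000)/(8.000000) = 0.437500

x_2 = 0.437500


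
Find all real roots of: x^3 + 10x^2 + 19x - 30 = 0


Let p(x) = x^3 + 10x^2 + 19x - 30. By the rational root theorem (leading coefficient 1), any rational root is an integer divisor of 30: try ±1, ±2, ... in turn.
Test x = 1: value = 0 ✓, so (x - 1) is a factor.
Synthetic division by (x - 1): bring down 1; 1(1) + 10 = 11; 11(1) + 19 = 30; 30(1) - 30 = 0 → quotient x^2 + 11x + 30, remainder 0.
Solve the quadratic x^2 + 11x + 30 = 0: discriminant = 11^2 - 4(1)(30) = 121 - 120 = 1.
sqrt(1) = 1, so x = (-11 ± 1)/2: x = -5 or x = -6.

x = -6, x = -5, x = 1


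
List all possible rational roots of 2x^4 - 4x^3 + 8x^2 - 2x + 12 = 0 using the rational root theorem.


Rational root theorem: possible roots are ±p/q where:
  p divides the constant term (12): p ∈ {1, 2, 3, 4, 6, 12}
  q divides the leading coefficient (2): q ∈ {1, 2}

All possible rational roots: -12, -6, -4, -3, -2, -3/2, -1, -1/2, 1/2, 1, 3/2, 2, 3, 4, 6, 12

-12, -6, -4, -3, -2, -3/2, -1, -1/2, 1/2, 1, 3/2, 2, 3, 4, 6, 12


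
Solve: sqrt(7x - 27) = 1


Square both sides: 7x - 27 = 1^2 = 1
7x = 1 + 27 = 28
x = 4
Check: sqrt(7*4 - 27) = sqrt(1) = 1 ✓

x = 4


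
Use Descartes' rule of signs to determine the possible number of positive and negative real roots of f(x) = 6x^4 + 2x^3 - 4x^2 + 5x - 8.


Descartes' rule of signs:

For positive roots, count sign changes in f(x) = 6x^4 + 2x^3 - 4x^2 + 5x - 8:
Signs of coefficients: +, +, -, +, -
Number of sign changes: 3
Possible positive real roots: 3, 1

For negative roots, examine f(-x) = 6x^4 - 2x^3 - 4x^2 - 5x - 8:
Signs of coefficients: +, -, -, -, -
Number of sign changes: 1
Possible negative real roots: 1

Positive roots: 3 or 1; Negative roots: 1


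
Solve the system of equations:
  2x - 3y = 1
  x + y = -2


Using Cramer's rule:
Determinant D = (2)(1) - (1)(-3) = 2 + 3 = 5
Dx = (1)(1) - (-2)(-3) = 1 - 6 = -5
Dy = (2)(-2) - (1)(1) = -4 - 1 = -5
x = Dx/D = -5/5 = -1
y = Dy/D = -5/5 = -1

x = -1, y = -1


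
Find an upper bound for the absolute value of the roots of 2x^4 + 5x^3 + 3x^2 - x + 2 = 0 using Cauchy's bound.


Cauchy's bound: all roots r satisfy |r| <= 1 + max(|a_i/a_n|) for i = 0,...,n-1
where a_n is the leading coefficient.

Coefficients: [2, 5, 3, -1, 2]
Leading coefficient a_n = 2
Ratios |a_i/a_n|: 5/2, 3/2, 1/2, 1
Maximum ratio: 5/2
Cauchy's bound: |r| <= 1 + 5/2 = 7/2

Upper bound = 7/2


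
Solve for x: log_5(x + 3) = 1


Convert to exponential form: x + 3 = 5^1 = 5
x = 5 - 3 = 2
Check: log_5(2 + 3) = log_5(5) = log_5(5) = 1 ✓

x = 2


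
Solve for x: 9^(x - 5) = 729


Express both sides with the same base.
729 = 9^3
Since the bases match, equate exponents: x - 5 = 3
So x = 3 - (-5) = 8

x = 8


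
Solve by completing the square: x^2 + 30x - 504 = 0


Start: x^2 + 30x - 504 = 0
Move constant: x^2 + 30x = 504
Half of 30 is 15, squared is 225
Add 225 to both sides: x^2 + 30x + 225 = 729
(x + 15)^2 = 729
x + 15 = ±27
x = -15 + 27 = 12 or x = -15 - 27 = -42

x = -42, x = 12


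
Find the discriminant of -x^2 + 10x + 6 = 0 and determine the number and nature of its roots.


For ax^2 + bx + c = 0, discriminant D = b^2 - 4ac
Here a = -1, b = 10, c = 6
D = (10)^2 - 4(-1)(6) = 100 + 24 = 124

D = 124 > 0 but not a perfect square
The equation has 2 distinct real irrational roots.

Discriminant = 124, 2 distinct real irrational roots


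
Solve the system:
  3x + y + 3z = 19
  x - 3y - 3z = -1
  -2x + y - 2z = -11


Using Cramer's rule. Expand each determinant along the first row.
D  = 3*[(-3)*(-2) - (-3)*1] - 1*[1*(-2) - (-3)*(-2)] + 3*[1*1 - (-3)*(-2)]
  = 3*(9) - 1*(-8) + 3*(-5) = 20
Dx = 19*[(-3)*(-2) - (-3)*1] - 1*[(-1)*(-2) - (-3)*(-11)] + 3*[(-1)*1 - (-3)*(-11)]
  = 19*(9) - 1*(-31) + 3*(-34) = 100
Dy = 3*[(-1)*(-2) - (-3)*(-11)] - 19*[1*(-2) - (-3)*(-2)] + 3*[1*(-11) - (-1)*(-2)]
  = 3*(-31) - 19*(-8) + 3*(-13) = 20
Dz = 3*[(-3)*(-11) - (-1)*1] - 1*[1*(-11) - (-1)*(-2)] + 19*[1*1 - (-3)*(-2)]
  = 3*(34) - 1*(-13) + 19*(-5) = 20
x = Dx/D = 100/20 = 5, y = Dy/D = 20/20 = 1, z = Dz/D = 20/20 = 1
Check eq1: (3)(5) + (1)(1) + (3)(1) = 19 = 19 ✓
Check eq2: (1)(5) + (-3)(1) + (-3)(1) = -1 = -1 ✓
Check eq3: (-2)(5) + (1)(1) + (-2)(1) = -11 = -11 ✓

x = 5, y = 1, z = 1


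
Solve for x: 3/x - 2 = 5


Subtract -2 from both sides: 3/x = 7
Multiply both sides by x: 3 = 7 * x
Divide by 7: x = 3/7

x = 3/7


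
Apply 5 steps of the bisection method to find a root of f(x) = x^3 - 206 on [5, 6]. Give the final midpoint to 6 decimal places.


f(x) = x^3 - 206
f(5) = -81 < 0
f(6) = 10 > 0

Step 1: midpoint = (5.000000 + 6.000000)/2 = 5.500000
  f(5.500000) = -39.625000
  f(mid) < 0, so root is in [5.500000, 6.000000]

Step 2: midpoint = (5.500000 + 6.000000)/2 = 5.750000
  f(5.750000) = -15.890625
  f(mid) < 0, so root is in [5.750000, 6.000000]

Step 3: midpoint = (5.750000 + 6.000000)/2 = 5.875000
  f(5.875000) = -3.220703
  f(mid) < 0, so root is in [5.875000, 6.000000]

Step 4: midpoint = (5.875000 + 6.000000)/2 = 5.937500
  f(5.937500) = 3.320068
  f(mid) > 0, so root is in [5.875000, 5.937500]

Step 5: midpoint = (5.875000 + 5.937500)/2 = 5.906250
  f(5.906250) = 0.032379
  f(mid) > 0, so root is in [5.875000, 5.906250]

midpoint = 5.906250


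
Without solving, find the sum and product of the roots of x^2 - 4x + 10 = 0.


By Vieta's formulas for ax^2 + bx + c = 0:
  Sum of roots = -b/a
  Product of roots = c/a

Here a = 1, b = -4, c = 10
Sum = -(-4)/1 = 4
Product = 10/1 = 10

Sum = 4, Product = 10


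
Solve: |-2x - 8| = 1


An absolute value equation |expr| = 1 gives two cases:
Case 1: -2x - 8 = 1
  -2x = 9, so x = -9/2
Case 2: -2x - 8 = -1
  -2x = 7, so x = -7/2

x = -9/2, x = -7/2


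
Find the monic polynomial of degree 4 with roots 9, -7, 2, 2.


A monic polynomial with roots 9, -7, 2, 2 is:
p(x) = (x - 9)(x + 7)(x - 2)(x - 2)
After multiplying by (x - 9): x - 9
After multiplying by (x + 7): x^2 - 2x - 63
After multiplying by (x - 2): x^3 - 4x^2 - 59x + 126
After multiplying by (x - 2): x^4 - 6x^3 - 51x^2 + 244x - 252

x^4 - 6x^3 - 51x^2 + 244x - 252


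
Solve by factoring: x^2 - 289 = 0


We need two numbers that multiply to -289 and add to 0.
Those numbers are 17 and -17 (since 17 * (-17) = -289 and 17 + (-17) = 0).
So x^2 - 289 = (x + 17)(x - 17) = 0
Setting each factor to zero: x = -17 or x = 17

x = -17, x = 17


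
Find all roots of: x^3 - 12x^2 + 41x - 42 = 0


Let p(x) = x^3 - 12x^2 + 41x - 42. By the rational root theorem (leading coefficient 1), any rational root is an integer divisor of 42: try ±1, ±2, ... in turn.
Test x = 1: value = -12 ≠ 0.
Test x = -1: value = -96 ≠ 0.
Test x = 2: value = 0 ✓, so (x - 2) is a factor.
Synthetic division by (x - 2): bring down 1; 1(2) - 12 = -10; (-10)(2) + 41 = 21; 21(2) - 42 = 0 → quotient x^2 - 10x + 21, remainder 0.
Solve the quadratic x^2 - 10x + 21 = 0: discriminant = (-10)^2 - 4(1)(21) = 100 - 84 = 16.
sqrt(16) = 4, so x = (10 ± 4)/2: x = 7 or x = 3.
Collecting all roots found:

x = 2, x = 3, x = 7


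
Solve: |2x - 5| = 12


An absolute value equation |expr| = 12 gives two cases:
Case 1: 2x - 5 = 12
  2x = 17, so x = 17/2
Case 2: 2x - 5 = -12
  2x = -7, so x = -7/2

x = -7/2, x = 17/2


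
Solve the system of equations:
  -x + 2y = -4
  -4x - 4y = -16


Using Cramer's rule:
Determinant D = (-1)(-4) - (-4)(2) = 4 + 8 = 12
Dx = (-4)(-4) - (-16)(2) = 16 + 32 = 48
Dy = (-1)(-16) - (-4)(-4) = 16 - 16 = 0
x = Dx/D = 48/12 = 4
y = Dy/D = 0/12 = 0

x = 4, y = 0


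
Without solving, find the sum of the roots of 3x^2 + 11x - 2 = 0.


By Vieta's formulas for ax^2 + bx + c = 0:
  Sum of roots = -b/a
  Product of roots = c/a

Here a = 3, b = 11, c = -2
Sum = -(11)/3 = -11/3
Product = -2/3 = -2/3

Sum = -11/3


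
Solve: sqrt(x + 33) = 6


Square both sides: x + 33 = 6^2 = 36
x = 36 - 33 = 3
x = 3
Check: sqrt(1*3 + 33) = sqrt(36) = 6 ✓

x = 3


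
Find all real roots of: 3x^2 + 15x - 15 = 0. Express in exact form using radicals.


Using the quadratic formula: x = (-b ± sqrt(b^2 - 4ac)) / (2a)
Here a = 3, b = 15, c = -15
Discriminant = b^2 - 4ac = 15^2 - 4(3)(-15) = 225 + 180 = 405
Since discriminant = 405 > 0, there are two real roots.
x = (-15 ± 9*sqrt(5)) / 6
Simplifying: x = (-5 ± 3*sqrt(5)) / 2
Numerically: x ≈ 0.8541 or x ≈ -5.8541

x = (-5 + 3*sqrt(5)) / 2 or x = (-5 - 3*sqrt(5)) / 2


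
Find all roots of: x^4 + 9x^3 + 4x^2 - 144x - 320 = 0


Let p(x) = x^4 + 9x^3 + 4x^2 - 144x - 320. By the rational root theorem (leading coefficient 1), any rational root is an integer divisor of 320: try ±1, ±2, ... in turn.
Test x = 1: value = -450 ≠ 0.
Test x = -1: value = -180 ≠ 0.
Test x = 2: value = -504 ≠ 0.
Test x = -2: value = -72 ≠ 0.
Test x = 4: value = 0 ✓, so (x - 4) is a factor.
Synthetic division by (x - 4): bring down 1; 1(4) + 9 = 13; 13(4) + 4 = 56; 56(4) - 144 = 80; 80(4) - 320 = 0 → quotient x^3 + 13x^2 + 56x + 80, remainder 0.
Continue with the quotient x^3 + 13x^2 + 56x + 80 (candidates must divide 80; re-test x = 4 first in case it repeats).
Test x = 4: value = 576 ≠ 0.
Test x = -4: value = 0 ✓, so (x + 4) is a factor.
Synthetic division by (x + 4): bring down 1; 1(-4) + 13 = 9; 9(-4) + 56 = 20; 20(-4) + 80 = 0 → quotient x^2 + 9x + 20, remainder 0.
Solve the quadratic x^2 + 9x + 20 = 0: discriminant = 9^2 - 4(1)(20) = 81 - 80 = 1.
sqrt(1) = 1, so x = (-9 ± 1)/2: x = -4 or x = -5.
Collecting all roots found:

x = -5, x = -4 (multiplicity 2), x = 4


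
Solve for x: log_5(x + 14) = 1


Convert to exponential form: x + 14 = 5^1 = 5
x = 5 - 14 = -9
Check: log_5(-9 + 14) = log_5(5) = log_5(5) = 1 ✓

x = -9


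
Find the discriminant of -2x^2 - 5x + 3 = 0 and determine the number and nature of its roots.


For ax^2 + bx + c = 0, discriminant D = b^2 - 4ac
Here a = -2, b = -5, c = 3
D = (-5)^2 - 4(-2)(3) = 25 + 24 = 49

D = 49 > 0 and is a perfect square (sqrt = 7)
The equation has 2 distinct real rational roots.

Discriminant = 49, 2 distinct real rational roots


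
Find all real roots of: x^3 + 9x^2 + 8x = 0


The constant term is 0, so x = 0 is a root. Factor out x:
  x(x^2 + 9x + 8) = 0
Solve the quadratic x^2 + 9x + 8 = 0: discriminant = 9^2 - 4(1)(8) = 81 - 32 = 49.
sqrt(49) = 7, so x = (-9 ± 7)/2: x = -1 or x = -8.

x = -8, x = -1, x = 0


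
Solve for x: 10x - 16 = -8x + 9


Starting with: 10x - 16 = -8x + 9
Move all x terms to left: (10 + 8)x = 9 + 16
Simplify: 18x = 25
Divide both sides by 18: x = 25/18

x = 25/18


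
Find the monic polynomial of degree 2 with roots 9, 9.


A monic polynomial with roots 9, 9 is:
p(x) = (x - 9)(x - 9)
After multiplying by (x - 9): x - 9
After multiplying by (x - 9): x^2 - 18x + 81

x^2 - 18x + 81


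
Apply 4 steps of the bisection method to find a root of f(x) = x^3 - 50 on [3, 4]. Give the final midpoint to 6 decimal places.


f(x) = x^3 - 50
f(3) = -23 < 0
f(4) = 14 > 0

Step 1: midpoint = (3.000000 + 4.000000)/2 = 3.500000
  f(3.500000) = -7.125000
  f(mid) < 0, so root is in [3.500000, 4.000000]

Step 2: midpoint = (3.500000 + 4.000000)/2 = 3.750000
  f(3.750000) = 2.734375
  f(mid) > 0, so root is in [3.500000, 3.750000]

Step 3: midpoint = (3.500000 + 3.750000)/2 = 3.625000
  f(3.625000) = -2.365234
  f(mid) < 0, so root is in [3.625000, 3.750000]

Step 4: midpoint = (3.625000 + 3.750000)/2 = 3.687500
  f(3.687500) = 0.141357
  f(mid) > 0, so root is in [3.625000, 3.687500]

midpoint = 3.687500


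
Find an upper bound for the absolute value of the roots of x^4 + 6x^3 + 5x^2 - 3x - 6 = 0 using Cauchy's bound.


Cauchy's bound: all roots r satisfy |r| <= 1 + max(|a_i/a_n|) for i = 0,...,n-1
where a_n is the leading coefficient.

Coefficients: [1, 6, 5, -3, -6]
Leading coefficient a_n = 1
Ratios |a_i/a_n|: 6, 5, 3, 6
Maximum ratio: 6
Cauchy's bound: |r| <= 1 + 6 = 7

Upper bound = 7


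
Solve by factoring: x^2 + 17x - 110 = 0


We need two numbers that multiply to -110 and add to 17.
Those numbers are 22 and -5 (since 22 * (-5) = -110 and 22 + (-5) = 17).
So x^2 + 17x - 110 = (x + 22)(x - 5) = 0
Setting each factor to zero: x = -22 or x = 5

x = -22, x = 5


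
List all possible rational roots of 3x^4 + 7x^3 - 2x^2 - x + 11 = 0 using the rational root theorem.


Rational root theorem: possible roots are ±p/q where:
  p divides the constant term (11): p ∈ {1, 11}
  q divides the leading coefficient (3): q ∈ {1, 3}

All possible rational roots: -11, -11/3, -1, -1/3, 1/3, 1, 11/3, 11

-11, -11/3, -1, -1/3, 1/3, 1, 11/3, 11


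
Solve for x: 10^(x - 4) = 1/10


Express both sides with the same base.
1/10 = 10^(-1)
Since the bases match, equate exponents: x - 4 = -1
So x = -1 - (-4) = 3

x = 3


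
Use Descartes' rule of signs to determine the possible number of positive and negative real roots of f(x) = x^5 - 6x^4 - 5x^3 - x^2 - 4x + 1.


Descartes' rule of signs:

For positive roots, count sign changes in f(x) = x^5 - 6x^4 - 5x^3 - x^2 - 4x + 1:
Signs of coefficients: +, -, -, -, -, +
Number of sign changes: 2
Possible positive real roots: 2, 0

For negative roots, examine f(-x) = -x^5 - 6x^4 + 5x^3 - x^2 + 4x + 1:
Signs of coefficients: -, -, +, -, +, +
Number of sign changes: 3
Possible negative real roots: 3, 1

Positive roots: 2 or 0; Negative roots: 3 or 1


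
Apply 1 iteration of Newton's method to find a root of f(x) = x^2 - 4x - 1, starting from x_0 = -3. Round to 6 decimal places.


Newton's method: x_(n+1) = x_n - f(x_n)/f'(x_n)
f(x) = x^2 - 4x - 1
f'(x) = 2x - 4

Iteration 1:
  f(-3.000000) = 20.000000
  f'(-3.000000) = -10.000000
  x_1 = -3.000000 - (20.000000)/(-10.000000) = -1.000000

x_1 = -1.000000


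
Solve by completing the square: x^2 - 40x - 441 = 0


Start: x^2 - 40x - 441 = 0
Move constant: x^2 - 40x = 441
Half of -40 is -20, squared is 400
Add 400 to both sides: x^2 - 40x + 400 = 841
(x - 20)^2 = 841
x - 20 = ±29
x = 20 + 29 = 49 or x = 20 - 29 = -9

x = -9, x = 49


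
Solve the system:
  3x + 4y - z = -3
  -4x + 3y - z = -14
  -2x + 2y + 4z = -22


Using Cramer's rule. Expand each determinant along the first row.
D  = 3*[3*4 - (-1)*2] - 4*[(-4)*4 - (-1)*(-2)] + (-1)*[(-4)*2 - 3*(-2)]
  = 3*(14) - 4*(-18) + (-1)*(-2) = 116
Dx = (-3)*[3*4 - (-1)*2] - 4*[(-14)*4 - (-1)*(-22)] + (-1)*[(-14)*2 - 3*(-22)]
  = (-3)*(14) - 4*(-78) + (-1)*(38) = 232
Dy = 3*[(-14)*4 - (-1)*(-22)] - (-3)*[(-4)*4 - (-1)*(-2)] + (-1)*[(-4)*(-22) - (-14)*(-2)]
  = 3*(-78) - (-3)*(-18) + (-1)*(60) = -348
Dz = 3*[3*(-22) - (-14)*2] - 4*[(-4)*(-22) - (-14)*(-2)] + (-3)*[(-4)*2 - 3*(-2)]
  = 3*(-38) - 4*(60) + (-3)*(-2) = -348
x = Dx/D = 232/116 = 2, y = Dy/D = -348/116 = -3, z = Dz/D = -348/116 = -3
Check eq1: (3)(2) + (4)(-3) + (-1)(-3) = -3 = -3 ✓
Check eq2: (-4)(2) + (3)(-3) + (-1)(-3) = -14 = -14 ✓
Check eq3: (-2)(2) + (2)(-3) + (4)(-3) = -22 = -22 ✓

x = 2, y = -3, z = -3


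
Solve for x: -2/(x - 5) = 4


Multiply both sides by (x - 5): -2 = 4(x - 5)
Distribute: -2 = 4x - 20
4x = -2 + 20 = 18
x = 9/2

x = 9/2


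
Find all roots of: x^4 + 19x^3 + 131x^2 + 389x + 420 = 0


Let p(x) = x^4 + 19x^3 + 131x^2 + 389x + 420. By the rational root theorem (leading coefficient 1), any rational root is an integer divisor of 420: try ±1, ±2, ... in turn.
Test x = 1: value = 960 ≠ 0.
Test x = -1: value = 144 ≠ 0.
Test x = 2: value = 1890 ≠ 0.
Test x = -2: value = 30 ≠ 0.
Test x = 3: value = 3360 ≠ 0.
Test x = -3: value = 0 ✓, so (x + 3) is a factor.
Synthetic division by (x + 3): bring down 1; 1(-3) + 19 = 16; 16(-3) + 131 = 83; 83(-3) + 389 = 140; 140(-3) + 420 = 0 → quotient x^3 + 16x^2 + 83x + 140, remainder 0.
Continue with the quotient x^3 + 16x^2 + 83x + 140 (candidates must divide 140).
Test x = 4: value = 792 ≠ 0.
Test x = -4: value = 0 ✓, so (x + 4) is a factor.
Synthetic division by (x + 4): bring down 1; 1(-4) + 16 = 12; 12(-4) + 83 = 35; 35(-4) + 140 = 0 → quotient x^2 + 12x + 35, remainder 0.
Solve the quadratic x^2 + 12x + 35 = 0: discriminant = 12^2 - 4(1)(35) = 144 - 140 = 4.
sqrt(4) = 2, so x = (-12 ± 2)/2: x = -5 or x = -7.
Collecting all roots found:

x = -7, x = -5, x = -4, x = -3


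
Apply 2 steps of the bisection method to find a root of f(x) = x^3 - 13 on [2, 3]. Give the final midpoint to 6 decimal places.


f(x) = x^3 - 13
f(2) = -5 < 0
f(3) = 14 > 0

Step 1: midpoint = (2.000000 + 3.000000)/2 = 2.500000
  f(2.500000) = 2.625000
  f(mid) > 0, so root is in [2.000000, 2.500000]

Step 2: midpoint = (2.000000 + 2.500000)/2 = 2.250000
  f(2.250000) = -1.609375
  f(mid) < 0, so root is in [2.250000, 2.500000]

midpoint = 2.250000


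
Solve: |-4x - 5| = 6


An absolute value equation |expr| = 6 gives two cases:
Case 1: -4x - 5 = 6
  -4x = 11, so x = -11/4
Case 2: -4x - 5 = -6
  -4x = -1, so x = 1/4

x = -11/4, x = 1/4


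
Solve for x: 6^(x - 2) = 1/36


Express both sides with the same base.
1/36 = 6^(-2)
Since the bases match, equate exponents: x - 2 = -2
So x = -2 - (-2) = 0

x = 0


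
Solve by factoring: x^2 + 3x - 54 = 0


We need two numbers that multiply to -54 and add to 3.
Those numbers are -6 and 9 (since (-6) * 9 = -54 and (-6) + 9 = 3).
So x^2 + 3x - 54 = (x - 6)(x + 9) = 0
Setting each factor to zero: x = 6 or x = -9

x = -9, x = 6


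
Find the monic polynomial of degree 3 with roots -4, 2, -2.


A monic polynomial with roots -4, 2, -2 is:
p(x) = (x + 4)(x - 2)(x + 2)
After multiplying by (x + 4): x + 4
After multiplying by (x - 2): x^2 + 2x - 8
After multiplying by (x + 2): x^3 + 4x^2 - 4x - 16

x^3 + 4x^2 - 4x - 16


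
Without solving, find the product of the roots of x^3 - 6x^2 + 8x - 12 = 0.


By Vieta's formulas for x^3 + bx^2 + cx + d = 0:
  r1 + r2 + r3 = -b/a = 6
  r1*r2 + r1*r3 + r2*r3 = c/a = 8
  r1*r2*r3 = -d/a = 12


Product = 12


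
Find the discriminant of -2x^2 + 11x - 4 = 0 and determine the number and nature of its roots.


For ax^2 + bx + c = 0, discriminant D = b^2 - 4ac
Here a = -2, b = 11, c = -4
D = (11)^2 - 4(-2)(-4) = 121 - 32 = 89

D = 89 > 0 but not a perfect square
The equation has 2 distinct real irrational roots.

Discriminant = 89, 2 distinct real irrational roots


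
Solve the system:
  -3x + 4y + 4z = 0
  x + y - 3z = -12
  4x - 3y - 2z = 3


Using Cramer's rule. Expand each determinant along the first row.
D  = (-3)*[1*(-2) - (-3)*(-3)] - 4*[1*(-2) - (-3)*4] + 4*[1*(-3) - 1*4]
  = (-3)*(-11) - 4*(10) + 4*(-7) = -35
Dx = 0*[1*(-2) - (-3)*(-3)] - 4*[(-12)*(-2) - (-3)*3] + 4*[(-12)*(-3) - 1*3]
  = 0*(-11) - 4*(33) + 4*(33) = 0
Dy = (-3)*[(-12)*(-2) - (-3)*3] - 0*[1*(-2) - (-3)*4] + 4*[1*3 - (-12)*4]
  = (-3)*(33) - 0*(10) + 4*(51) = 105
Dz = (-3)*[1*3 - (-12)*(-3)] - 4*[1*3 - (-12)*4] + 0*[1*(-3) - 1*4]
  = (-3)*(-33) - 4*(51) + 0*(-7) = -105
x = Dx/D = 0/-35 = 0, y = Dy/D = 105/-35 = -3, z = Dz/D = -105/-35 = 3
Check eq1: (-3)(0) + (4)(-3) + (4)(3) = 0 = 0 ✓
Check eq2: (1)(0) + (1)(-3) + (-3)(3) = -12 = -12 ✓
Check eq3: (4)(0) + (-3)(-3) + (-2)(3) = 3 = 3 ✓

x = 0, y = -3, z = 3


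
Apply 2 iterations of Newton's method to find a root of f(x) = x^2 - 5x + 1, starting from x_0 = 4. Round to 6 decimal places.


Newton's method: x_(n+1) = x_n - f(x_n)/f'(x_n)
f(x) = x^2 - 5x + 1
f'(x) = 2x - 5

Iteration 1:
  f(4.000000) = -3.000000
  f'(4.000000) = 3.000000
  x_1 = 4.000000 - (-3.000000)/(3.000000) = 5.000000

Iteration 2:
  f(5.000000) = 1.000000
  f'(5.000000) = 5.000000
  x_2 = 5.000000 - (1.000000)/(5.000000) = 4.800000

x_2 = 4.800000


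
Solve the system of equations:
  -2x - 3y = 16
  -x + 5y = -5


Using Cramer's rule:
Determinant D = (-2)(5) - (-1)(-3) = -10 - 3 = -13
Dx = (16)(5) - (-5)(-3) = 80 - 15 = 65
Dy = (-2)(-5) - (-1)(16) = 10 + 16 = 26
x = Dx/D = 65/-13 = -5
y = Dy/D = 26/-13 = -2

x = -5, y = -2


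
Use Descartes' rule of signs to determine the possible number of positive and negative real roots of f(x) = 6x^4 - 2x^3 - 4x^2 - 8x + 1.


Descartes' rule of signs:

For positive roots, count sign changes in f(x) = 6x^4 - 2x^3 - 4x^2 - 8x + 1:
Signs of coefficients: +, -, -, -, +
Number of sign changes: 2
Possible positive real roots: 2, 0

For negative roots, examine f(-x) = 6x^4 + 2x^3 - 4x^2 + 8x + 1:
Signs of coefficients: +, +, -, +, +
Number of sign changes: 2
Possible negative real roots: 2, 0

Positive roots: 2 or 0; Negative roots: 2 or 0


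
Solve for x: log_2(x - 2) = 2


Convert to exponential form: x - 2 = 2^2 = 4
x = 4 + 2 = 6
Check: log_2(6 - 2) = log_2(4) = log_2(4) = 2 ✓

x = 6


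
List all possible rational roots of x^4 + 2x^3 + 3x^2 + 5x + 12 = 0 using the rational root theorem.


Rational root theorem: possible roots are ±p/q where:
  p divides the constant term (12): p ∈ {1, 2, 3, 4, 6, 12}
  q divides the leading coefficient (1): q ∈ {1}

All possible rational roots: -12, -6, -4, -3, -2, -1, 1, 2, 3, 4, 6, 12

-12, -6, -4, -3, -2, -1, 1, 2, 3, 4, 6, 12


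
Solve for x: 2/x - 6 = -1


Subtract -6 from both sides: 2/x = 5
Multiply both sides by x: 2 = 5 * x
Divide by 5: x = 2/5

x = 2/5


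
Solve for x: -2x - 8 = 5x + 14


Starting with: -2x - 8 = 5x + 14
Move all x terms to left: (-2 - 5)x = 14 + 8
Simplify: -7x = 22
Divide both sides by -7: x = -22/7

x = -22/7


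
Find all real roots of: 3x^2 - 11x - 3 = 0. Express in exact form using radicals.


Using the quadratic formula: x = (-b ± sqrt(b^2 - 4ac)) / (2a)
Here a = 3, b = -11, c = -3
Discriminant = b^2 - 4ac = (-11)^2 - 4(3)(-3) = 121 + 36 = 157
Since discriminant = 157 > 0, there are two real roots.
x = (11 ± sqrt(157)) / 6
Numerically: x ≈ 3.9217 or x ≈ -0.2550

x = (11 + sqrt(157)) / 6 or x = (11 - sqrt(157)) / 6


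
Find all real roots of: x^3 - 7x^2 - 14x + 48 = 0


Let p(x) = x^3 - 7x^2 - 14x + 48. By the rational root theorem (leading coefficient 1), any rational root is an integer divisor of 48: try ±1, ±2, ... in turn.
Test x = 1: value = 28 ≠ 0.
Test x = -1: value = 54 ≠ 0.
Test x = 2: value = 0 ✓, so (x - 2) is a factor.
Synthetic division by (x - 2): bring down 1; 1(2) - 7 = -5; (-5)(2) - 14 = -24; (-24)(2) + 48 = 0 → quotient x^2 - 5x - 24, remainder 0.
Solve the quadratic x^2 - 5x - 24 = 0: discriminant = (-5)^2 - 4(1)(-24) = 25 + 96 = 121.
sqrt(121) = 11, so x = (5 ± 11)/2: x = 8 or x = -3.

x = -3, x = 2, x = 8


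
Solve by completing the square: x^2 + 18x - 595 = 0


Start: x^2 + 18x - 595 = 0
Move constant: x^2 + 18x = 595
Half of 18 is 9, squared is 81
Add 81 to both sides: x^2 + 18x + 81 = 676
(x + 9)^2 = 676
x + 9 = ±26
x = -9 + 26 = 17 or x = -9 - 26 = -35

x = -35, x = 17


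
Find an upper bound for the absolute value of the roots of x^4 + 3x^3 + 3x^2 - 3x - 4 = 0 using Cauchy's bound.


Cauchy's bound: all roots r satisfy |r| <= 1 + max(|a_i/a_n|) for i = 0,...,n-1
where a_n is the leading coefficient.

Coefficients: [1, 3, 3, -3, -4]
Leading coefficient a_n = 1
Ratios |a_i/a_n|: 3, 3, 3, 4
Maximum ratio: 4
Cauchy's bound: |r| <= 1 + 4 = 5

Upper bound = 5


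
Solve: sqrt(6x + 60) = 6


Square both sides: 6x + 60 = 6^2 = 36
6x = 36 - 60 = -24
x = -4
Check: sqrt(6*(-4) + 60) = sqrt(36) = 6 ✓

x = -4


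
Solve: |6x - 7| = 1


An absolute value equation |expr| = 1 gives two cases:
Case 1: 6x - 7 = 1
  6x = 8, so x = 4/3
Case 2: 6x - 7 = -1
  6x = 6, so x = 1

x = 1, x = 4/3


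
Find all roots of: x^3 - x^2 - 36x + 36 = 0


Let p(x) = x^3 - x^2 - 36x + 36. By the rational root theorem (leading coefficient 1), any rational root is an integer divisor of 36: try ±1, ±2, ... in turn.
Test x = 1: value = 0 ✓, so (x - 1) is a factor.
Synthetic division by (x - 1): bring down 1; 1(1) - 1 = 0; 0(1) - 36 = -36; (-36)(1) + 36 = 0 → quotient x^2 - 36, remainder 0.
Solve the quadratic x^2 - 36 = 0: discriminant = 0^2 - 4(1)(-36) = 0 + 144 = 144.
sqrt(144) = 12, so x = (0 ± 12)/2: x = 6 or x = -6.
Collecting all roots found:

x = -6, x = 1, x = 6


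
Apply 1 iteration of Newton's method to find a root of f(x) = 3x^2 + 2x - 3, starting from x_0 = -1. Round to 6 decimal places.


Newton's method: x_(n+1) = x_n - f(x_n)/f'(x_n)
f(x) = 3x^2 + 2x - 3
f'(x) = 6x + 2

Iteration 1:
  f(-1.000000) = -2.000000
  f'(-1.000000) = -4.000000
  x_1 = -1.000000 - (-2.000000)/(-4.000000) = -1.500000

x_1 = -1.500000


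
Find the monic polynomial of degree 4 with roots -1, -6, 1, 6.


A monic polynomial with roots -1, -6, 1, 6 is:
p(x) = (x + 1)(x + 6)(x - 1)(x - 6)
After multiplying by (x + 1): x + 1
After multiplying by (x + 6): x^2 + 7x + 6
After multiplying by (x - 1): x^3 + 6x^2 - x - 6
After multiplying by (x - 6): x^4 - 37x^2 + 36

x^4 - 37x^2 + 36


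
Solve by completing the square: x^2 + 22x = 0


Start: x^2 + 22x + 0 = 0
Move constant: x^2 + 22x = 0
Half of 22 is 11, squared is 121
Add 121 to both sides: x^2 + 22x + 121 = 121
(x + 11)^2 = 121
x + 11 = ±11
x = -11 + 11 = 0 or x = -11 - 11 = -22

x = -22, x = 0


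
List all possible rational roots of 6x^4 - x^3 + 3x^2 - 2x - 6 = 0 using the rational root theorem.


Rational root theorem: possible roots are ±p/q where:
  p divides the constant term (-6): p ∈ {1, 2, 3, 6}
  q divides the leading coefficient (6): q ∈ {1, 2, 3, 6}

All possible rational roots: -6, -3, -2, -3/2, -1, -2/3, -1/2, -1/3, -1/6, 1/6, 1/3, 1/2, 2/3, 1, 3/2, 2, 3, 6

-6, -3, -2, -3/2, -1, -2/3, -1/2, -1/3, -1/6, 1/6, 1/3, 1/2, 2/3, 1, 3/2, 2, 3, 6


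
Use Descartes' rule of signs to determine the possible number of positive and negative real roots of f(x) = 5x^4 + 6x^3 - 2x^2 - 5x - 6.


Descartes' rule of signs:

For positive roots, count sign changes in f(x) = 5x^4 + 6x^3 - 2x^2 - 5x - 6:
Signs of coefficients: +, +, -, -, -
Number of sign changes: 1
Possible positive real roots: 1

For negative roots, examine f(-x) = 5x^4 - 6x^3 - 2x^2 + 5x - 6:
Signs of coefficients: +, -, -, +, -
Number of sign changes: 3
Possible negative real roots: 3, 1

Positive roots: 1; Negative roots: 3 or 1


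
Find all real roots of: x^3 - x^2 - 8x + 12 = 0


Let p(x) = x^3 - x^2 - 8x + 12. By the rational root theorem (leading coefficient 1), any rational root is an integer divisor of 12: try ±1, ±2, ... in turn.
Test x = 1: value = 4 ≠ 0.
Test x = -1: value = 18 ≠ 0.
Test x = 2: value = 0 ✓, so (x - 2) is a factor.
Synthetic division by (x - 2): bring down 1; 1(2) - 1 = 1; 1(2) - 8 = -6; (-6)(2) + 12 = 0 → quotient x^2 + x - 6, remainder 0.
Solve the quadratic x^2 + x - 6 = 0: discriminant = 1^2 - 4(1)(-6) = 1 + 24 = 25.
sqrt(25) = 5, so x = (-1 ± 5)/2: x = 2 or x = -3.

x = -3, x = 2 (multiplicity 2)


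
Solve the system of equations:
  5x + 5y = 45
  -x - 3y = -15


Using Cramer's rule:
Determinant D = (5)(-3) - (-1)(5) = -15 + 5 = -10
Dx = (45)(-3) - (-15)(5) = -135 + 75 = -60
Dy = (5)(-15) - (-1)(45) = -75 + 45 = -30
x = Dx/D = -60/-10 = 6
y = Dy/D = -30/-10 = 3

x = 6, y = 3


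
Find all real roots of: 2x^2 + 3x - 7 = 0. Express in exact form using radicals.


Using the quadratic formula: x = (-b ± sqrt(b^2 - 4ac)) / (2a)
Here a = 2, b = 3, c = -7
Discriminant = b^2 - 4ac = 3^2 - 4(2)(-7) = 9 + 56 = 65
Since discriminant = 65 > 0, there are two real roots.
x = (-3 ± sqrt(65)) / 4
Numerically: x ≈ 1.2656 or x ≈ -2.7656

x = (-3 + sqrt(65)) / 4 or x = (-3 - sqrt(65)) / 4


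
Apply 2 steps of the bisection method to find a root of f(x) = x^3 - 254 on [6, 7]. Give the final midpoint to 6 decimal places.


f(x) = x^3 - 254
f(6) = -38 < 0
f(7) = 89 > 0

Step 1: midpoint = (6.000000 + 7.000000)/2 = 6.500000
  f(6.500000) = 20.625000
  f(mid) > 0, so root is in [6.000000, 6.500000]

Step 2: midpoint = (6.000000 + 6.500000)/2 = 6.250000
  f(6.250000) = -9.859375
  f(mid) < 0, so root is in [6.250000, 6.500000]

midpoint = 6.250000
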